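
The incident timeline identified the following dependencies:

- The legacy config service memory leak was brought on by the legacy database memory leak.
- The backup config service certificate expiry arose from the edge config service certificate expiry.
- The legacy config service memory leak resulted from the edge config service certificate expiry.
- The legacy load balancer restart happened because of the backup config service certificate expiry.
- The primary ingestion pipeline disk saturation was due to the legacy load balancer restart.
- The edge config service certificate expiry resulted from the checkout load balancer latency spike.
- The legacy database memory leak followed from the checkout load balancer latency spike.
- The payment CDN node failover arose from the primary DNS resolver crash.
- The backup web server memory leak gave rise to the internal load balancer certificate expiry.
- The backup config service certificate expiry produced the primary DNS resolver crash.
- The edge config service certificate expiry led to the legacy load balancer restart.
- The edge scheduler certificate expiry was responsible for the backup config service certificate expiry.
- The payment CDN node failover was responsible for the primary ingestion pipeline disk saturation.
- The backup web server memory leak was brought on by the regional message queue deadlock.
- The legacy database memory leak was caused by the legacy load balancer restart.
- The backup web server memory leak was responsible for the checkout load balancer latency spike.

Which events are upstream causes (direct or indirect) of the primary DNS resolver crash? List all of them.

the backup config service certificate expiry, the backup web server memory leak, the checkout load balancer latency spike, the edge config service certificate expiry, the edge scheduler certificate expiry, the regional message queue deadlock

Immediate cause of the primary DNS resolver crash: the backup config service certificate expiry.
Further upstream: the regional message queue deadlock, the backup web server memory leak, the checkout load balancer latency spike, the edge config service certificate expiry, the edge scheduler certificate expiry.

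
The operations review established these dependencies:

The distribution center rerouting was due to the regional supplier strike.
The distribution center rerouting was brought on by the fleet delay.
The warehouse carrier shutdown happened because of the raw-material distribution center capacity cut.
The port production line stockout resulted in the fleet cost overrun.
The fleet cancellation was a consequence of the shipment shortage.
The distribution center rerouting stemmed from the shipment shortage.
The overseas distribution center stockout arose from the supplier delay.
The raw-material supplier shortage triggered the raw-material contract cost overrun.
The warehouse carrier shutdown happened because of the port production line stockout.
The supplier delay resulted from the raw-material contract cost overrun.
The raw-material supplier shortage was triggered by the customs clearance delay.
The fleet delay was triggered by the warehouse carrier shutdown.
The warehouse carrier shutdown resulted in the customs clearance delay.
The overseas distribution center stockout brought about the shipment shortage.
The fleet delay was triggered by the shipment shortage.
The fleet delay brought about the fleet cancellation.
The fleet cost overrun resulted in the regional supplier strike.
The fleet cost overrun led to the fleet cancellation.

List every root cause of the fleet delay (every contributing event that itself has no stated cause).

Tracing upstream from the fleet delay: the fleet delay ← the warehouse carrier shutdown ← the raw-material distribution center capacity cut.
A separate upstream branch: the fleet delay ← the warehouse carrier shutdown ← the port production line stockout.
Each of those chain origins has no stated cause.

the port production line stockout, the raw-material distribution center capacity cut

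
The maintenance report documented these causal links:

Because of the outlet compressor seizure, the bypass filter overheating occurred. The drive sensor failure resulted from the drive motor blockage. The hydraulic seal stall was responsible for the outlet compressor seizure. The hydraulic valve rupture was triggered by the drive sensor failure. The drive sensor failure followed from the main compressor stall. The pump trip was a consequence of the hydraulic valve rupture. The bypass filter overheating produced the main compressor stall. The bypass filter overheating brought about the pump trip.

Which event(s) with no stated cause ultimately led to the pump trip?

the drive motor blockage, the hydraulic seal stall

Tracing upstream from the pump trip: the pump trip ← the bypass filter overheating ← the outlet compressor seizure ← the hydraulic seal stall.
A separate upstream branch: the pump trip ← the hydraulic valve rupture ← the drive sensor failure ← the drive motor blockage.
Each of those chain origins has no stated cause.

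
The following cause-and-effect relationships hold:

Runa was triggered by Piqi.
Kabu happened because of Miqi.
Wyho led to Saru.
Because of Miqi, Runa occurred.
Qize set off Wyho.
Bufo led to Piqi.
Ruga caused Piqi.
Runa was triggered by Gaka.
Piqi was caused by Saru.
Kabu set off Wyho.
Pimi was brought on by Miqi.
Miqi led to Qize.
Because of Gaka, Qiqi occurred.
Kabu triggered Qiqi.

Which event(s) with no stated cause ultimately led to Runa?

Tracing upstream from Runa: Runa ← Miqi.
A separate upstream branch: Runa ← Piqi ← Bufo.
A separate upstream branch: Runa ← Gaka.
A separate upstream branch: Runa ← Piqi ← Ruga.
Each of those chain origins has no stated cause.

Bufo, Gaka, Miqi, Ruga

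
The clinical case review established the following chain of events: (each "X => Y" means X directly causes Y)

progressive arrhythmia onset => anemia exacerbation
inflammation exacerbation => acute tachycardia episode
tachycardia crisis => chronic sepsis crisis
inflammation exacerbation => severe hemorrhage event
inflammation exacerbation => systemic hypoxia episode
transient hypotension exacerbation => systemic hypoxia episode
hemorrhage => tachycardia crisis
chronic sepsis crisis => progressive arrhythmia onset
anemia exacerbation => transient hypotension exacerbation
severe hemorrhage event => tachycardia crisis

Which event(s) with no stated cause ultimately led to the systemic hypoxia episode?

Tracing upstream from the systemic hypoxia episode: the systemic hypoxia episode ← the inflammation exacerbation.
A separate upstream branch: the systemic hypoxia episode ← the transient hypotension exacerbation ← the anemia exacerbation ← the progressive arrhythmia onset ← the chronic sepsis crisis ← the tachycardia crisis ← the hemorrhage.
Each of those chain origins has no stated cause.

the hemorrhage, the inflammation exacerbation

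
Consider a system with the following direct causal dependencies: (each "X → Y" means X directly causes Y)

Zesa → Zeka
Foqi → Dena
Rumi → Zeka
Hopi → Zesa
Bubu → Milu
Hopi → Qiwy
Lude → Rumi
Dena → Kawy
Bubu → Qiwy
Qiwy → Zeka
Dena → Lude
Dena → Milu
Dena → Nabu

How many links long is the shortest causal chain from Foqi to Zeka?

Shortest chain: Foqi → Dena → Lude → Rumi → Zeka.

4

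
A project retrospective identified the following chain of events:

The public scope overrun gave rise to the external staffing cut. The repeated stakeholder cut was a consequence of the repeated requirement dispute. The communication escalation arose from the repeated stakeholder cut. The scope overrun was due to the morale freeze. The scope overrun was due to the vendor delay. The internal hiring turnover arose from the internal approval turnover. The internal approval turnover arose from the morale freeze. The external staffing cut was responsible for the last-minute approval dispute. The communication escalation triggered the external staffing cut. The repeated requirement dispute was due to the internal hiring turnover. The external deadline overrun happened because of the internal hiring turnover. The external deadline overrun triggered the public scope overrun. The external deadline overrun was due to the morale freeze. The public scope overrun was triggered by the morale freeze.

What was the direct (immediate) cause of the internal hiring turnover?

the internal approval turnover

Upstream contributors include the morale freeze, but only the internal approval turnover feeds directly into the internal hiring turnover.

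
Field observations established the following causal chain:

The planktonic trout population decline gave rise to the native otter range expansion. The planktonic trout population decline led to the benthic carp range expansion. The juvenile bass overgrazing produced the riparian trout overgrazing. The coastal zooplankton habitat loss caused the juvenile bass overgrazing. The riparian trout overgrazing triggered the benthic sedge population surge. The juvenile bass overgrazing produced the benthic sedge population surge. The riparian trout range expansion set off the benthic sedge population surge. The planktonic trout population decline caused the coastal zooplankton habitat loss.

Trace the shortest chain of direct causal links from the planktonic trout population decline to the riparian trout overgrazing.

the planktonic trout population decline → the coastal zooplankton habitat loss → the juvenile bass overgrazing → the riparian trout overgrazing

the planktonic trout population decline → the coastal zooplankton habitat loss
the coastal zooplankton habitat loss → the juvenile bass overgrazing
the juvenile bass overgrazing → the riparian trout overgrazing
Length: 3 steps.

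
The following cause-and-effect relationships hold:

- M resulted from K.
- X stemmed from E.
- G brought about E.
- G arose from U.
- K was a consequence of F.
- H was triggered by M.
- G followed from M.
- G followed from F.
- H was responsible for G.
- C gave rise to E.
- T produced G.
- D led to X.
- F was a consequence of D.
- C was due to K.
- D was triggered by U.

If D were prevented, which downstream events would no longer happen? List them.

Downstream of D: F, K, M, H, C, G, E, X.
Of those, still caused via another path: G, E, X.
The remainder have no surviving cause.

C, F, H, K, M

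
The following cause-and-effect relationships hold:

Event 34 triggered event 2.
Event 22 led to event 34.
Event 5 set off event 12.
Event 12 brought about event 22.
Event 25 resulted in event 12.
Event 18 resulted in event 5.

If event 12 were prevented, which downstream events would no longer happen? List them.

Downstream of event 12: event 22, event 34, event 2.

event 2, event 22, event 34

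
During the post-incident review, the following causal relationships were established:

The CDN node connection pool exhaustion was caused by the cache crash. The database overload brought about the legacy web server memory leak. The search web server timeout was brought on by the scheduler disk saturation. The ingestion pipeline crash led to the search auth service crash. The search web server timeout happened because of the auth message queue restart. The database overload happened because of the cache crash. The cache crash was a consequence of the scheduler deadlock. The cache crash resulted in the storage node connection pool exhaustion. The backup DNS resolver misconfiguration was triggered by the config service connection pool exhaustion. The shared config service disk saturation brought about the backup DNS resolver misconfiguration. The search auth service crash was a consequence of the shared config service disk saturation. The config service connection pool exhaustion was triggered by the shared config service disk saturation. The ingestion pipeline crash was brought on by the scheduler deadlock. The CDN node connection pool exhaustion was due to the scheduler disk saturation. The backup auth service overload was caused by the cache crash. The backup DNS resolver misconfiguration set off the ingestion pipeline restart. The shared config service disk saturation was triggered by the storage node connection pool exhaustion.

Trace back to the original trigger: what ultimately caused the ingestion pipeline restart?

the scheduler deadlock

Tracing upstream from the ingestion pipeline restart: the ingestion pipeline restart ← the backup DNS resolver misconfiguration ← the shared config service disk saturation ← the storage node connection pool exhaustion ← the cache crash ← the scheduler deadlock.
The scheduler deadlock has no stated cause, so it is the root.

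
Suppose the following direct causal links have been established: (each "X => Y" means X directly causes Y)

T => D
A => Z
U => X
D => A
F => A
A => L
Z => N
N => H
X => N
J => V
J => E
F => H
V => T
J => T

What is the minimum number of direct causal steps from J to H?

6

Shortest chain: J → T → D → A → Z → N → H.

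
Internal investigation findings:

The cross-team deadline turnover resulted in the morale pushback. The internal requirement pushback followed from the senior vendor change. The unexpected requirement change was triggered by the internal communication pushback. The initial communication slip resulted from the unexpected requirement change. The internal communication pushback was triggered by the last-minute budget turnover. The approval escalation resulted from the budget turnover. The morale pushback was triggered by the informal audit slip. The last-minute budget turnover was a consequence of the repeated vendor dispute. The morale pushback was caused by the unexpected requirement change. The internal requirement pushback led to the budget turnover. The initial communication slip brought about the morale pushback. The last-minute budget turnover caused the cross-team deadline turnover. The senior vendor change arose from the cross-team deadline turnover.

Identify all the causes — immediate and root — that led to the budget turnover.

Immediate cause of the budget turnover: the internal requirement pushback.
Further upstream: the repeated vendor dispute, the last-minute budget turnover, the cross-team deadline turnover, the senior vendor change.

the cross-team deadline turnover, the internal requirement pushback, the last-minute budget turnover, the repeated vendor dispute, the senior vendor change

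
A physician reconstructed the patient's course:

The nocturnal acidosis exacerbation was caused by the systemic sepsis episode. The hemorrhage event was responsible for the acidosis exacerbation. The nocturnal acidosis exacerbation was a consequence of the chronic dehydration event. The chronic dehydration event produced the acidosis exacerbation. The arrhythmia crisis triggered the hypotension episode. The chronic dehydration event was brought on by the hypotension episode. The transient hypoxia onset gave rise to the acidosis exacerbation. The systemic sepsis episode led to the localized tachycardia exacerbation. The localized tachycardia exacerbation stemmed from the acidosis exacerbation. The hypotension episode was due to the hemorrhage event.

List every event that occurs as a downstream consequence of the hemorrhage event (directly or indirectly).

Direct effects: the hypotension episode, the acidosis exacerbation.
2 steps out: the chronic dehydration event, the localized tachycardia exacerbation.
3 steps out: the nocturnal acidosis exacerbation.
Not reachable from it: the arrhythmia crisis, the transient hypoxia onset, the systemic sepsis episode.

the acidosis exacerbation, the chronic dehydration event, the hypotension episode, the localized tachycardia exacerbation, the nocturnal acidosis exacerbation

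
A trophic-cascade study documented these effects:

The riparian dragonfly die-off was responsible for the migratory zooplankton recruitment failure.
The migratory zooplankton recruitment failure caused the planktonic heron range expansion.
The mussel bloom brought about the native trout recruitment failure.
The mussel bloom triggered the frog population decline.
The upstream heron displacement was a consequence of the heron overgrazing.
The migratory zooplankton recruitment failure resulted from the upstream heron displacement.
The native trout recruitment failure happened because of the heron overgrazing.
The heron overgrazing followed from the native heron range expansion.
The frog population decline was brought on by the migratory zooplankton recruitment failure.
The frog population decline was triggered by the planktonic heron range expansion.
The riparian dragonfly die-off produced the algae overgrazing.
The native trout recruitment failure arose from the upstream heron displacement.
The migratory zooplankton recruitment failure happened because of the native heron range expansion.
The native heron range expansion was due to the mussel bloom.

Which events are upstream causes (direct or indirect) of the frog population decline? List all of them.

the heron overgrazing, the migratory zooplankton recruitment failure, the mussel bloom, the native heron range expansion, the planktonic heron range expansion, the riparian dragonfly die-off, the upstream heron displacement

Immediate causes of the frog population decline: the mussel bloom, the migratory zooplankton recruitment failure, the planktonic heron range expansion.
Further upstream: the riparian dragonfly die-off, the native heron range expansion, the heron overgrazing, the upstream heron displacement.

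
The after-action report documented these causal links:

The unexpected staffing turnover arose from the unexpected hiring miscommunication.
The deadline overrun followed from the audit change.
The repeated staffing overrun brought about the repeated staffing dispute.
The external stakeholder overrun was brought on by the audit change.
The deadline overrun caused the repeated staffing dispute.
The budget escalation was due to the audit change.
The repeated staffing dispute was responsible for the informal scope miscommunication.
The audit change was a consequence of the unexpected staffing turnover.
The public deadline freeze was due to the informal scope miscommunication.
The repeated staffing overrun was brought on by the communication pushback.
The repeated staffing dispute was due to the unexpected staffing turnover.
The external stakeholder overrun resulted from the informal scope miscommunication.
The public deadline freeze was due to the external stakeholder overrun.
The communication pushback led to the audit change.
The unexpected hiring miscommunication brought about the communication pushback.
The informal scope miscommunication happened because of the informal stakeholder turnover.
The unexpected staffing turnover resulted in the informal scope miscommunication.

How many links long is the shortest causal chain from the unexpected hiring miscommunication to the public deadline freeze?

Shortest chain: the unexpected hiring miscommunication → the unexpected staffing turnover → the informal scope miscommunication → the public deadline freeze.

3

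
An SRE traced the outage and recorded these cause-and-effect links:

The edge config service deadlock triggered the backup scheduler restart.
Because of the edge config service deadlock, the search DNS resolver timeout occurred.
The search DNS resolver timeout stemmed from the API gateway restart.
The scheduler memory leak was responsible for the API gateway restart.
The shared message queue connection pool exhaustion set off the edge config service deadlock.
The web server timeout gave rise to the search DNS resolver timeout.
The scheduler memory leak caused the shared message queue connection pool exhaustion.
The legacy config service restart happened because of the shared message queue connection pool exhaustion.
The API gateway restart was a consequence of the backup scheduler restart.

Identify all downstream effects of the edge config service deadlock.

Direct effects: the backup scheduler restart, the search DNS resolver timeout.
2 steps out: the API gateway restart.
Not reachable from it: the scheduler memory leak, the shared message queue connection pool exhaustion, the web server timeout, the legacy config service restart.

the API gateway restart, the backup scheduler restart, the search DNS resolver timeout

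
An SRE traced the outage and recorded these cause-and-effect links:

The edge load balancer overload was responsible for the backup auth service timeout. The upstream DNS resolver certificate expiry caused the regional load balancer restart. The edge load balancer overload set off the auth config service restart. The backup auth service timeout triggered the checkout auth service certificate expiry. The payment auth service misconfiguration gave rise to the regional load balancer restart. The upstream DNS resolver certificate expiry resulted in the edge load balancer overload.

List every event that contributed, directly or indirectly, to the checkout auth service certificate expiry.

Immediate cause of the checkout auth service certificate expiry: the backup auth service timeout.
Further upstream: the upstream DNS resolver certificate expiry, the edge load balancer overload.

the backup auth service timeout, the edge load balancer overload, the upstream DNS resolver certificate expiry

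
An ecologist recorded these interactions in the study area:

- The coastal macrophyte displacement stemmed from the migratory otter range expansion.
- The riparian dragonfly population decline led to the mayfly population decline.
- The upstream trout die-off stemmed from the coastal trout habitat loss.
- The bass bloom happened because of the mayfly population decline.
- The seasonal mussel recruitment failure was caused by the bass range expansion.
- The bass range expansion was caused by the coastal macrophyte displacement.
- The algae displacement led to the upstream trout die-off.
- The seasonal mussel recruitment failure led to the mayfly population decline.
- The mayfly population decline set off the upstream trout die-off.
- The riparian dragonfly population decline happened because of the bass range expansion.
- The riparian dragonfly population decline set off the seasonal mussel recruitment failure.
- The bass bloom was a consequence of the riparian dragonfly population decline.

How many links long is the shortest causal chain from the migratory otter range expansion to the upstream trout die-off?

Shortest chain: the migratory otter range expansion → the coastal macrophyte displacement → the bass range expansion → the riparian dragonfly population decline → the mayfly population decline → the upstream trout die-off.

5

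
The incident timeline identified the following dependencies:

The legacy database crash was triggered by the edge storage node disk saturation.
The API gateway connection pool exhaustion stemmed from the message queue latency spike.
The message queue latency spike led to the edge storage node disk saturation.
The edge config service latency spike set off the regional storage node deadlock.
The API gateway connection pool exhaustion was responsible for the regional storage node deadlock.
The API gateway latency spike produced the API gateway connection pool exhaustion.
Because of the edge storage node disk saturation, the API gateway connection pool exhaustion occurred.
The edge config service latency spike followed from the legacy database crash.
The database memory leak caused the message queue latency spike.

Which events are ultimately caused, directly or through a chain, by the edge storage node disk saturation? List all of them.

Direct effects: the legacy database crash, the API gateway connection pool exhaustion.
2 steps out: the edge config service latency spike, the regional storage node deadlock.
Not reachable from it: the database memory leak, the message queue latency spike, the API gateway latency spike.

the API gateway connection pool exhaustion, the edge config service latency spike, the legacy database crash, the regional storage node deadlock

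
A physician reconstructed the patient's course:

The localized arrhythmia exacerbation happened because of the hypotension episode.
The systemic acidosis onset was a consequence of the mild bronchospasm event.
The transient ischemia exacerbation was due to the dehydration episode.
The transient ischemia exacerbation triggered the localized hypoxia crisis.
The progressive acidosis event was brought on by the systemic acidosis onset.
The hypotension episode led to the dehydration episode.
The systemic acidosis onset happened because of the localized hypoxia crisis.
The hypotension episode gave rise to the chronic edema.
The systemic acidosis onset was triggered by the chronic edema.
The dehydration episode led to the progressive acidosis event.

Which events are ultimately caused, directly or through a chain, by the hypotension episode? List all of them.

Direct effects: the dehydration episode, the localized arrhythmia exacerbation, the chronic edema.
2 steps out: the transient ischemia exacerbation, the systemic acidosis onset, the progressive acidosis event.
3 steps out: the localized hypoxia crisis.
Not reachable from it: the mild bronchospasm event.

the chronic edema, the dehydration episode, the localized arrhythmia exacerbation, the localized hypoxia crisis, the progressive acidosis event, the systemic acidosis onset, the transient ischemia exacerbation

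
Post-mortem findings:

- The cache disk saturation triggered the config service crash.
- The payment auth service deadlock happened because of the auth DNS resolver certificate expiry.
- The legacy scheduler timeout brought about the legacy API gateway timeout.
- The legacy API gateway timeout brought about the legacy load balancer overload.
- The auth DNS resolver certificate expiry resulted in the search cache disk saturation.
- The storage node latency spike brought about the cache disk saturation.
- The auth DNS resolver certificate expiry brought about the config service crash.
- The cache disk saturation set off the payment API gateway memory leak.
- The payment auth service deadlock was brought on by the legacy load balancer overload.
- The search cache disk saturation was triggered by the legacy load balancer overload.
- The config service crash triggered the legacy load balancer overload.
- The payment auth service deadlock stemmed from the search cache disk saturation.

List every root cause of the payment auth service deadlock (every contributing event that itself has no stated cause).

the auth DNS resolver certificate expiry, the legacy scheduler timeout, the storage node latency spike

Tracing upstream from the payment auth service deadlock: the payment auth service deadlock ← the legacy load balancer overload ← the config service crash ← the cache disk saturation ← the storage node latency spike.
A separate upstream branch: the payment auth service deadlock ← the legacy load balancer overload ← the legacy API gateway timeout ← the legacy scheduler timeout.
A separate upstream branch: the payment auth service deadlock ← the auth DNS resolver certificate expiry.
Each of those chain origins has no stated cause.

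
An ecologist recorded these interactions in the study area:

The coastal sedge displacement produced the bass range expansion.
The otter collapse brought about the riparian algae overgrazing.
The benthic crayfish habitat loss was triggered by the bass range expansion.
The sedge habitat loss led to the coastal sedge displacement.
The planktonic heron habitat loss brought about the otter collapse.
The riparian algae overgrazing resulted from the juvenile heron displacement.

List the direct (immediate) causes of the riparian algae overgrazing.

Upstream contributors include the planktonic heron habitat loss, but only the juvenile heron displacement, the otter collapse feed directly into the riparian algae overgrazing.

the juvenile heron displacement, the otter collapse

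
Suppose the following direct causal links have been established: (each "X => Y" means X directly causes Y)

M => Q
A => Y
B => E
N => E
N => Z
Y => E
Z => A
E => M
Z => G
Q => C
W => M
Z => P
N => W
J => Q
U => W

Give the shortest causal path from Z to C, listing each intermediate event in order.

Z → A
A → Y
Y → E
E → M
M → Q
Q → C
Length: 6 steps.

Z → A → Y → E → M → Q → C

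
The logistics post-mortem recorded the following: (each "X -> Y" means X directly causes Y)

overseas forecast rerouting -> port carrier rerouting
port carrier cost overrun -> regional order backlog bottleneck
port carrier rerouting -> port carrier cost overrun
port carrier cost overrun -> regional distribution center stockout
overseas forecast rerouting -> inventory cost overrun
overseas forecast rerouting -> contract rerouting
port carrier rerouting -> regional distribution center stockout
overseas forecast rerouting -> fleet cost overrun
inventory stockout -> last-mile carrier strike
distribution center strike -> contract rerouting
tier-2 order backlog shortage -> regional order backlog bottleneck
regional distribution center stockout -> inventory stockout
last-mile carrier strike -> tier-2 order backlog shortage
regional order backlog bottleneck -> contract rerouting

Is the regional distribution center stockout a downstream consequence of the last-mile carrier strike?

No

The last-mile carrier strike leads to the tier-2 order backlog shortage, the regional order backlog bottleneck, the contract rerouting; the regional distribution center stockout is not among them.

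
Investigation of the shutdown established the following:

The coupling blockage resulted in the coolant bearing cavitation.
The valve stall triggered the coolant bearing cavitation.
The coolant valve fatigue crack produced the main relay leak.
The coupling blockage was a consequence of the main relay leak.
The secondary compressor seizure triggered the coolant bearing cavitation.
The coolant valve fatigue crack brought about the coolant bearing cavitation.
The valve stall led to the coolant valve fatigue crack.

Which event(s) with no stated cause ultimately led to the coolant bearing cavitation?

Tracing upstream from the coolant bearing cavitation: the coolant bearing cavitation ← the valve stall.
A separate upstream branch: the coolant bearing cavitation ← the secondary compressor seizure.
Each of those chain origins has no stated cause.

the secondary compressor seizure, the valve stall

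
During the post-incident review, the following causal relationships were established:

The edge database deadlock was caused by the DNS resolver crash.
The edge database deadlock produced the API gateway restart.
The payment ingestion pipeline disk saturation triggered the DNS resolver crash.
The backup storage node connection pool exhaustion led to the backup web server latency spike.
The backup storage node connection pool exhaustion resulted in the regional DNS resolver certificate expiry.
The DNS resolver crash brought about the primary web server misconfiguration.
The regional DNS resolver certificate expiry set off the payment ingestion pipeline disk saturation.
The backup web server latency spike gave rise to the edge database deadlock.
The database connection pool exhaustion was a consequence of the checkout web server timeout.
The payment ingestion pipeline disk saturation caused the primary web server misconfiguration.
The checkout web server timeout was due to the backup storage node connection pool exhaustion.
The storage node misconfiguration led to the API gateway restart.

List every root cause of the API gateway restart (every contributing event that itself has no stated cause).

the backup storage node connection pool exhaustion, the storage node misconfiguration

Tracing upstream from the API gateway restart: the API gateway restart ← the edge database deadlock ← the backup web server latency spike ← the backup storage node connection pool exhaustion.
A separate upstream branch: the API gateway restart ← the storage node misconfiguration.
Each of those chain origins has no stated cause.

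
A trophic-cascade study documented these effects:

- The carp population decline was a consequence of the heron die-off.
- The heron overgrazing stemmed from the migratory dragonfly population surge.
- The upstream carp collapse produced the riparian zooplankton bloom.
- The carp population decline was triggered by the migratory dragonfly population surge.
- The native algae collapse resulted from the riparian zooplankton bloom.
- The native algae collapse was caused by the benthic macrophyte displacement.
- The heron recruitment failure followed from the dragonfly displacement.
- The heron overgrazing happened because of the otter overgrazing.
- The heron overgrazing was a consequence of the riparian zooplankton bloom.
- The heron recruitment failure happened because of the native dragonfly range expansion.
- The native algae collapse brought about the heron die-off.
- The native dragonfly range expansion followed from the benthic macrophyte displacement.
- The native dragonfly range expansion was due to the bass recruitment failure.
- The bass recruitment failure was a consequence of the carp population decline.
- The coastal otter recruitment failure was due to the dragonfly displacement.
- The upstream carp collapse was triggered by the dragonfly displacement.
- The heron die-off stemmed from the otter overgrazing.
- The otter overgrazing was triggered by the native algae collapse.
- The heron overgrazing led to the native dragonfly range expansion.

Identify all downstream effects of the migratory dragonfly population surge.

the bass recruitment failure, the carp population decline, the heron overgrazing, the heron recruitment failure, the native dragonfly range expansion

Direct effects: the carp population decline, the heron overgrazing.
2 steps out: the bass recruitment failure, the native dragonfly range expansion.
3 steps out: the heron recruitment failure.
Not reachable from it: the dragonfly displacement, the coastal otter recruitment failure, the benthic macrophyte displacement, the upstream carp collapse, the riparian zooplankton bloom, the native algae collapse, the otter overgrazing, the heron die-off.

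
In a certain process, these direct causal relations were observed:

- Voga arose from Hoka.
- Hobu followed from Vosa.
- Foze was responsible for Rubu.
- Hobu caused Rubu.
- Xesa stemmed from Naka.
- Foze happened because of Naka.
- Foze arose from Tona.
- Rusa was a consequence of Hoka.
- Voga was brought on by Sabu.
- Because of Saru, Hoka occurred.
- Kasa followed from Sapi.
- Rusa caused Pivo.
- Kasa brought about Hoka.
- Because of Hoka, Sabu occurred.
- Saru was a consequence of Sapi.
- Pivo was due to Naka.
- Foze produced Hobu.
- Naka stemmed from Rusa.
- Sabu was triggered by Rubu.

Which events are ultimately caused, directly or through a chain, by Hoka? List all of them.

Direct effects: Rusa, Sabu, Voga.
2 steps out: Naka, Pivo.
3 steps out: Foze, Xesa.
4 steps out: Hobu, Rubu.
Not reachable from it: Sapi, Saru, Vosa, Kasa, Tona.

Foze, Hobu, Naka, Pivo, Rubu, Rusa, Sabu, Voga, Xesa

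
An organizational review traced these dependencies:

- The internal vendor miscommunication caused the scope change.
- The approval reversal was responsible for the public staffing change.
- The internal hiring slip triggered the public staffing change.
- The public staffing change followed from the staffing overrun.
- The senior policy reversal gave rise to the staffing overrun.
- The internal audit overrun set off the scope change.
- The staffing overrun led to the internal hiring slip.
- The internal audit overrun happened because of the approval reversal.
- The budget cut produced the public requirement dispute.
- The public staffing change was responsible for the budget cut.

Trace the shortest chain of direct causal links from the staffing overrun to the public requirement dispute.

the staffing overrun → the public staffing change
the public staffing change → the budget cut
the budget cut → the public requirement dispute
Length: 3 steps.

the staffing overrun → the public staffing change → the budget cut → the public requirement dispute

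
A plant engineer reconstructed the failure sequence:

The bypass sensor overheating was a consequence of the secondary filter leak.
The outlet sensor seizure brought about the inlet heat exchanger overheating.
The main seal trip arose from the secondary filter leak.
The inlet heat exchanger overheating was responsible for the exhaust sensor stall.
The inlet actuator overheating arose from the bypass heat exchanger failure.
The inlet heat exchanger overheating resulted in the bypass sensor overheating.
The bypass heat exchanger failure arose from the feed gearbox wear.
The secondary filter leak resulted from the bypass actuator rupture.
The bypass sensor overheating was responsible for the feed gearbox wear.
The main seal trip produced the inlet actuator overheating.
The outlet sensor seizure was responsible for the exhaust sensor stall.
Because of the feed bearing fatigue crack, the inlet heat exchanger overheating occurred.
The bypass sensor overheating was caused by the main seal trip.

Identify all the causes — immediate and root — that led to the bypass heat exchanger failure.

Immediate cause of the bypass heat exchanger failure: the feed gearbox wear.
Further upstream: the outlet sensor seizure, the feed bearing fatigue crack, the bypass actuator rupture, the secondary filter leak, the inlet heat exchanger overheating, the main seal trip, the bypass sensor overheating.

the bypass actuator rupture, the bypass sensor overheating, the feed bearing fatigue crack, the feed gearbox wear, the inlet heat exchanger overheating, the main seal trip, the outlet sensor seizure, the secondary filter leak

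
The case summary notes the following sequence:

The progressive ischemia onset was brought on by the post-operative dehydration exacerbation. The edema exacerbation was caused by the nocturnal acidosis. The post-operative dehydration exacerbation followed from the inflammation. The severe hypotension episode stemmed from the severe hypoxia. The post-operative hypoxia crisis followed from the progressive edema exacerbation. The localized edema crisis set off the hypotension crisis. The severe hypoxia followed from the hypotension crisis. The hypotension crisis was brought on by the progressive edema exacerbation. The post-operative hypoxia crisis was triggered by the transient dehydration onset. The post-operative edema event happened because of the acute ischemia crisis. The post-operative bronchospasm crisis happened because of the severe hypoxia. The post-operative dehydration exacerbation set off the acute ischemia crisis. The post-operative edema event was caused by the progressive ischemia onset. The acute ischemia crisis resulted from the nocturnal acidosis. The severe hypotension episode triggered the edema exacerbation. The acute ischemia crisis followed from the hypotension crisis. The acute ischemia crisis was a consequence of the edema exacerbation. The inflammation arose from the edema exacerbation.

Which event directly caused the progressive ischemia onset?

Upstream contributors include the progressive edema exacerbation, the localized edema crisis, the hypotension crisis, the severe hypoxia, the severe hypotension episode, the nocturnal acidosis, the edema exacerbation, the inflammation, but only the post-operative dehydration exacerbation feeds directly into the progressive ischemia onset.

the post-operative dehydration exacerbation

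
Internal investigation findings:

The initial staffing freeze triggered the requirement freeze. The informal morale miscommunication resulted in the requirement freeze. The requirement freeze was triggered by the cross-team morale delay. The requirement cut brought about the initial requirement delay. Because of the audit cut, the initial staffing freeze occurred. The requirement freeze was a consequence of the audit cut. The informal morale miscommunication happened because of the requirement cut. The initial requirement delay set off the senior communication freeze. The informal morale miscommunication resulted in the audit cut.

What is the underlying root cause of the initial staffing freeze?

Tracing upstream from the initial staffing freeze: the initial staffing freeze ← the audit cut ← the informal morale miscommunication ← the requirement cut.
The requirement cut has no stated cause, so it is the root.

the requirement cut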